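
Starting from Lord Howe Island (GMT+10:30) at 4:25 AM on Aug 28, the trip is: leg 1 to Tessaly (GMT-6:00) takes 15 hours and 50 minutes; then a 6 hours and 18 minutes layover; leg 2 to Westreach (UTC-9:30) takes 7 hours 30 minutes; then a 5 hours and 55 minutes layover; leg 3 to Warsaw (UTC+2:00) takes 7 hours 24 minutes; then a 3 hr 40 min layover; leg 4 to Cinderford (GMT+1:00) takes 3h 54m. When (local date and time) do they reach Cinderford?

Convert departure to UTC: 4:25 AM − 10:30 = 5:55 PM UTC on Aug 27.
Add 15 hours and 50 minutes leg 1 → 9:45 AM UTC (Aug 28).
Add 6 hours and 18 minutes layover in Tessaly → 4:03 PM UTC.
Add 7 hours and 30 minutes leg 2 → 11:33 PM UTC.
Add 5 hours and 55 minutes layover in Westreach → 5:28 AM UTC (Aug 29).
Add 7 hours 24 minutes leg 3 → 12:52 PM UTC.
Add 3 hours and 40 minutes layover in Warsaw → 4:32 PM UTC.
Add 3 hours 54 minutes leg 4 → 8:26 PM UTC.
Cinderford is UTC+1:00, so local arrival = 8:26 PM + 1:00 = 9:26 PM on Aug 29.

9:26 PM on August 29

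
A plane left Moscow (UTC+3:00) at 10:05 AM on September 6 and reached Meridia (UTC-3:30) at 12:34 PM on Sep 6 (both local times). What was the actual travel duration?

8 hours 59 minutes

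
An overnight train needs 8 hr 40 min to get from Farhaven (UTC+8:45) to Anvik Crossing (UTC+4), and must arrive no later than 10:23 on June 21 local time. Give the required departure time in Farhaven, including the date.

Target arrival in UTC: 10:23 − 4:00 = 06:23 on Jun 21.
Subtract 8 hours and 40 minutes → departure 21:43 UTC on Jun 20.
Farhaven is UTC+8:45: 21:43 + 8:45 = 06:28 on Jun 21.

06:28 on Jun 21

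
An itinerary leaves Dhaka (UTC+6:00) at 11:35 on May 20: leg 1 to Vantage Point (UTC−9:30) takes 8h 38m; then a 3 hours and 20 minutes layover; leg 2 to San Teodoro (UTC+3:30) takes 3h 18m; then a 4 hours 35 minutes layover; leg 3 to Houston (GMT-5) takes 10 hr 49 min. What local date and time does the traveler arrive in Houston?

07:15 on May 21

Convert departure to UTC: 11:35 − 6:00 = 05:35 UTC on May 20.
Add 8 hours and 38 minutes leg 1 → 14:13 UTC.
Add 3 hours 20 minutes layover in Vantage Point → 17:33 UTC.
Add 3 hours and 18 minutes leg 2 → 20:51 UTC.
Add 4 hours and 35 minutes layover in San Teodoro → 01:26 UTC (May 21).
Add 10 hours 49 minutes leg 3 → 12:15 UTC.
Houston is UTC−5:00, so local arrival = 12:15 − 5:00 = 07:15 on May 21.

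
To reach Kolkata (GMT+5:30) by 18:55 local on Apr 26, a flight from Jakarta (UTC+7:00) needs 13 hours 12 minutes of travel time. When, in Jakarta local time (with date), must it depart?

Target arrival in UTC: 18:55 − 5:30 = 13:25 on Apr 26.
Subtract 13 hours 12 minutes → departure 00:13 UTC on Apr 26.
Jakarta is UTC+7:00: 00:13 + 7:00 = 07:13 on Apr 26.

07:13 on April 26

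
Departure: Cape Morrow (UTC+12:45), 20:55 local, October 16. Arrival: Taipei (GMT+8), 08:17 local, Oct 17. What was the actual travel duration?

16 hours 7 minutes

Departure in UTC: 20:55 − 12:45 = 08:10 on Oct 16.
Arrival in UTC: 08:17 − 8:00 = 00:17 on Oct 17.
Elapsed = 00:17 − 08:10 (+1 day) = 16 hours 7 minutes.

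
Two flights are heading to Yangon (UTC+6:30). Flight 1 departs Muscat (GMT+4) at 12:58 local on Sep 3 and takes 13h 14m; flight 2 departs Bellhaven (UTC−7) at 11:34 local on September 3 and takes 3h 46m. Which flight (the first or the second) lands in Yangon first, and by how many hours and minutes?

Flight 1 in UTC: 12:58 − 4:00 = 08:58 on Sep 3.
+13 hours and 14 minutes → arrive 22:12 UTC on Sep 3.
Flight 2 in UTC: 11:34 + 7:00 = 18:34 on Sep 3.
+3 hours 46 minutes → arrive 22:20 UTC on Sep 3.
Flight 1 lands earlier by 8 minutes.

the first, by 8 minutes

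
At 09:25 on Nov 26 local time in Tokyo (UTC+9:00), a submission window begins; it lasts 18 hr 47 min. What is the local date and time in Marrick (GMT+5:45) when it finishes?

Convert start to UTC: 09:25 − 9:00 = 00:25 UTC on Nov 26.
Add 18 hours and 47 minutes duration → 19:12 UTC.
Marrick is UTC+5:45, so local end time = 19:12 + 5:45 = 00:57 on Nov 27.

00:57 on November 27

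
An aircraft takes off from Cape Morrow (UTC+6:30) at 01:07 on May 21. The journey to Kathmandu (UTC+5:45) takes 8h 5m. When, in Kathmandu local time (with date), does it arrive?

08:27 on May 21

Kathmandu is 0:45 behind Cape Morrow.
After 8 hours 5 minutes it is 09:12 in Cape Morrow.
Shift by the zone difference: 09:12 − 0:45 = 08:27 on May 21 in Kathmandu.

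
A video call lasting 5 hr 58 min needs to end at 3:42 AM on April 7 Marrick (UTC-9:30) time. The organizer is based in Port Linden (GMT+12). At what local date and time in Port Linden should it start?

Target end time in UTC: 3:42 AM + 9:30 = 1:12 PM on Apr 7.
Subtract 5 hours 58 minutes → start 7:14 AM UTC on Apr 7.
Port Linden is UTC+12:00: 7:14 AM + 12:00 = 7:14 PM on Apr 7.

7:14 PM on April 7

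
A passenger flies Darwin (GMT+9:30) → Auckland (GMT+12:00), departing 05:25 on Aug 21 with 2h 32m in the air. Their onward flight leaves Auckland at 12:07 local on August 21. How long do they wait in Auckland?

1 hour 40 minutes

Convert departure to UTC: 05:25 − 9:30 = 19:55 UTC on Aug 20.
Add 2 hours and 32 minutes flight time → 22:27 UTC.
Auckland is UTC+12:00, so local arrival = 22:27 + 12:00 = 10:27 on Aug 21.
Layover = 12:07 − 10:27 = 1 hour 40 minutes.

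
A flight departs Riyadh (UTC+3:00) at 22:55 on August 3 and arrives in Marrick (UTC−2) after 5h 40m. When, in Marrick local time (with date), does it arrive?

23:35 on August 3

Convert departure to UTC: 22:55 − 3:00 = 19:55 UTC on Aug 3.
Add 5 hours and 40 minutes travel time → 01:35 UTC (Aug 4).
Marrick is UTC−2:00, so local arrival = 01:35 − 2:00 = 23:35 on Aug 3.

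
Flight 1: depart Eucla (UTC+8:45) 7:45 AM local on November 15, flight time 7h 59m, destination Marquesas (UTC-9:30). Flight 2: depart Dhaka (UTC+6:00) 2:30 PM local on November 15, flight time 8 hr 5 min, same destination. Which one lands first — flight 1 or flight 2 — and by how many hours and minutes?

the first, by 9 hours 36 minutes

Flight 1 in UTC: 7:45 AM − 8:45 = 11:00 PM on Nov 14.
+7 hours and 59 minutes → arrive 6:59 AM UTC on Nov 15.
Flight 2 in UTC: 2:30 PM − 6:00 = 8:30 AM on Nov 15.
+8 hours 5 minutes → arrive 4:35 PM UTC on Nov 15.
Flight 1 lands earlier by 9 hours 36 minutes.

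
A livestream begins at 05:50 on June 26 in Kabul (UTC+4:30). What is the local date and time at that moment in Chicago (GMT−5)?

20:20 on Jun 25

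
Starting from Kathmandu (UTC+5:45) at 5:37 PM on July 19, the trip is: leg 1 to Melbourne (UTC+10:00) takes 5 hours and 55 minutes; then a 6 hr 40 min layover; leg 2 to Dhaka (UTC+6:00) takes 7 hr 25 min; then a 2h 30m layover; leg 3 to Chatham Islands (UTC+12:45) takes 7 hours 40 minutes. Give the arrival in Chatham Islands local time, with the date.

6:47 AM on July 21

Convert departure to UTC: 5:37 PM − 5:45 = 11:52 AM UTC on Jul 19.
Add 5 hours 55 minutes leg 1 → 5:47 PM UTC.
Add 6 hours and 40 minutes layover in Melbourne → 12:27 AM UTC (Jul 20).
Add 7 hours and 25 minutes leg 2 → 7:52 AM UTC.
Add 2 hours 30 minutes layover in Dhaka → 10:22 AM UTC.
Add 7 hours and 40 minutes leg 3 → 6:02 PM UTC.
Chatham Islands is UTC+12:45, so local arrival = 6:02 PM + 12:45 = 6:47 AM on Jul 21.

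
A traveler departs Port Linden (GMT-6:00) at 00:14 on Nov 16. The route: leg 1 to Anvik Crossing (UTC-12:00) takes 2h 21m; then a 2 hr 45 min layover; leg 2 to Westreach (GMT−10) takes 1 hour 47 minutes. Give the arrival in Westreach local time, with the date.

03:07 on November 16

Convert departure to UTC: 00:14 + 6:00 = 06:14 UTC on Nov 16.
Add 2 hours and 21 minutes leg 1 → 08:35 UTC.
Add 2 hours 45 minutes layover in Anvik Crossing → 11:20 UTC.
Add 1 hour 47 minutes leg 2 → 13:07 UTC.
Westreach is UTC−10:00, so local arrival = 13:07 − 10:00 = 03:07 on Nov 16.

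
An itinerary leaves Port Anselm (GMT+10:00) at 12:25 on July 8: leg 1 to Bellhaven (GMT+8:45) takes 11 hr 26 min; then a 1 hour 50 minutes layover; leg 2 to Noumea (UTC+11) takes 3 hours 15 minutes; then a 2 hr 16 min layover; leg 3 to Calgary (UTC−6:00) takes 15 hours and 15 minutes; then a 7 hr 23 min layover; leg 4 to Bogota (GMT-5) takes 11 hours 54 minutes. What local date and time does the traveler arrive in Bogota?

02:44 on July 10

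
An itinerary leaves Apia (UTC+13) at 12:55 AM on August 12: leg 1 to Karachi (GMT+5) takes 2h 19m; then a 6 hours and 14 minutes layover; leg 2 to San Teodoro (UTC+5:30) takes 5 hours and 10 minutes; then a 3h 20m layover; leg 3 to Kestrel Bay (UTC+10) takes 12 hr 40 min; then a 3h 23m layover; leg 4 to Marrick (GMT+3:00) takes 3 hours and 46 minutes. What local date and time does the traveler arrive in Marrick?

Convert departure to UTC: 12:55 AM − 13:00 = 11:55 AM UTC on Aug 11.
Add 2 hours 19 minutes leg 1 → 2:14 PM UTC.
Add 6 hours and 14 minutes layover in Karachi → 8:28 PM UTC.
Add 5 hours and 10 minutes leg 2 → 1:38 AM UTC (Aug 12).
Add 3 hours and 20 minutes layover in San Teodoro → 4:58 AM UTC.
Add 12 hours 40 minutes leg 3 → 5:38 PM UTC.
Add 3 hours 23 minutes layover in Kestrel Bay → 9:01 PM UTC.
Add 3 hours and 46 minutes leg 4 → 12:47 AM UTC (Aug 13).
Marrick is UTC+3:00, so local arrival = 12:47 AM + 3:00 = 3:47 AM on Aug 13.

3:47 AM on August 13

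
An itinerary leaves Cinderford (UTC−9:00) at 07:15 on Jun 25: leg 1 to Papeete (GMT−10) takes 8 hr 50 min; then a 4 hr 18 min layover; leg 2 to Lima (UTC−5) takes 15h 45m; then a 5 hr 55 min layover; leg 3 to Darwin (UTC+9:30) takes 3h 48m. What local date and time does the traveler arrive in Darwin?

16:21 on June 27

Convert departure to UTC: 07:15 + 9:00 = 16:15 UTC on Jun 25.
Add 8 hours 50 minutes leg 1 → 01:05 UTC (Jun 26).
Add 4 hours 18 minutes layover in Papeete → 05:23 UTC.
Add 15 hours and 45 minutes leg 2 → 21:08 UTC.
Add 5 hours 55 minutes layover in Lima → 03:03 UTC (Jun 27).
Add 3 hours and 48 minutes leg 3 → 06:51 UTC.
Darwin is UTC+9:30, so local arrival = 06:51 + 9:30 = 16:21 on Jun 27.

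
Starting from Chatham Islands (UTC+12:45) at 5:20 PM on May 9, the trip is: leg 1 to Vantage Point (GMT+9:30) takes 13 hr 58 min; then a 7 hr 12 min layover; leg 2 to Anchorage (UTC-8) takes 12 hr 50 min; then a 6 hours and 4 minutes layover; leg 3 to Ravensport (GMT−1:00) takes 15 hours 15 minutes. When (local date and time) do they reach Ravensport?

10:54 AM on May 11

Convert departure to UTC: 5:20 PM − 12:45 = 4:35 AM UTC on May 9.
Add 13 hours 58 minutes leg 1 → 6:33 PM UTC.
Add 7 hours and 12 minutes layover in Vantage Point → 1:45 AM UTC (May 10).
Add 12 hours 50 minutes leg 2 → 2:35 PM UTC.
Add 6 hours and 4 minutes layover in Anchorage → 8:39 PM UTC.
Add 15 hours 15 minutes leg 3 → 11:54 AM UTC (May 11).
Ravensport is UTC−1:00, so local arrival = 11:54 AM − 1:00 = 10:54 AM on May 11.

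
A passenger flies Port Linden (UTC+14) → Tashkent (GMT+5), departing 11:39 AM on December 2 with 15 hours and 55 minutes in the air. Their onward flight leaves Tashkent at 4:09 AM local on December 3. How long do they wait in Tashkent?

9 hours 35 minutes

Convert departure to UTC: 11:39 AM − 14:00 = 9:39 PM UTC on Dec 1.
Add 15 hours and 55 minutes flight time → 1:34 PM UTC (Dec 2).
Tashkent is UTC+5:00, so local arrival = 1:34 PM + 5:00 = 6:34 PM on Dec 2.
Layover = 4:09 AM − 6:34 PM (+1 day) = 9 hours 35 minutes.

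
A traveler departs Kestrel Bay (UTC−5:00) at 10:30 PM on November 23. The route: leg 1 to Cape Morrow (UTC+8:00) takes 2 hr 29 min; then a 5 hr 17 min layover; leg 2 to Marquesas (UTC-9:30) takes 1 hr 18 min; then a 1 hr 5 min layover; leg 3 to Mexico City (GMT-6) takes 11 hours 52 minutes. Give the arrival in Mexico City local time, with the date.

Convert departure to UTC: 10:30 PM + 5:00 = 3:30 AM UTC on Nov 24.
Add 2 hours 29 minutes leg 1 → 5:59 AM UTC.
Add 5 hours and 17 minutes layover in Cape Morrow → 11:16 AM UTC.
Add 1 hour 18 minutes leg 2 → 12:34 PM UTC.
Add 1 hour 5 minutes layover in Marquesas → 1:39 PM UTC.
Add 11 hours 52 minutes leg 3 → 1:31 AM UTC (Nov 25).
Mexico City is UTC−6:00, so local arrival = 1:31 AM − 6:00 = 7:31 PM on Nov 24.

7:31 PM on November 24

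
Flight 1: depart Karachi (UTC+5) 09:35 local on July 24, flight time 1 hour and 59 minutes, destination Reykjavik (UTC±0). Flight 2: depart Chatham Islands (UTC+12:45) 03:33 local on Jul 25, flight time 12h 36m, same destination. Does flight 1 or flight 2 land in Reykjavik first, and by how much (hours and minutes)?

the first, by 20 hours 50 minutes

Flight 1 in UTC: 09:35 − 5:00 = 04:35 on Jul 24.
+1 hour 59 minutes → arrive 06:34 UTC on Jul 24.
Flight 2 in UTC: 03:33 − 12:45 = 14:48 on Jul 24.
+12 hours 36 minutes → arrive 03:24 UTC on Jul 25.
Flight 1 lands earlier by 20 hours 50 minutes.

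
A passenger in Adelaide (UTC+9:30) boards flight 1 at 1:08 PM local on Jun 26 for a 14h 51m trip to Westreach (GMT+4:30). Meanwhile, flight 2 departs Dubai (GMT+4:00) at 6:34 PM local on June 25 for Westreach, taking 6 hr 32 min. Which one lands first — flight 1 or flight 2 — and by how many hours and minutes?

Flight 1 in UTC: 1:08 PM − 9:30 = 3:38 AM on Jun 26.
+14 hours 51 minutes → arrive 6:29 PM UTC on Jun 26.
Flight 2 in UTC: 6:34 PM − 4:00 = 2:34 PM on Jun 25.
+6 hours 32 minutes → arrive 9:06 PM UTC on Jun 25.
Flight 2 lands earlier by 21 hours 23 minutes.

the second, by 21 hours 23 minutes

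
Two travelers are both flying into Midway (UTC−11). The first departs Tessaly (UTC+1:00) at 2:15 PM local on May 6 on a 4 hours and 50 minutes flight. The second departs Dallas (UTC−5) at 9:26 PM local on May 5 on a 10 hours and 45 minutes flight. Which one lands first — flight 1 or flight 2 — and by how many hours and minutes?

the second, by 4 hours 54 minutes

Flight 1 in UTC: 2:15 PM − 1:00 = 1:15 PM on May 6.
+4 hours 50 minutes → arrive 6:05 PM UTC on May 6.
Flight 2 in UTC: 9:26 PM + 5:00 = 2:26 AM on May 6.
+10 hours and 45 minutes → arrive 1:11 PM UTC on May 6.
Flight 2 lands earlier by 4 hours 54 minutes.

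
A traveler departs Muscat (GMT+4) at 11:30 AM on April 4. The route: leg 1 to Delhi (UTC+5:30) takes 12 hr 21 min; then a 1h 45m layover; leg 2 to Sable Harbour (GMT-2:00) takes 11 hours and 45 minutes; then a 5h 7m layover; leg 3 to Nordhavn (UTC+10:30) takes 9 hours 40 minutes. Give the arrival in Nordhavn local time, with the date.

Convert departure to UTC: 11:30 AM − 4:00 = 7:30 AM UTC on Apr 4.
Add 12 hours 21 minutes leg 1 → 7:51 PM UTC.
Add 1 hour and 45 minutes layover in Delhi → 9:36 PM UTC.
Add 11 hours and 45 minutes leg 2 → 9:21 AM UTC (Apr 5).
Add 5 hours and 7 minutes layover in Sable Harbour → 2:28 PM UTC.
Add 9 hours 40 minutes leg 3 → 12:08 AM UTC (Apr 6).
Nordhavn is UTC+10:30, so local arrival = 12:08 AM + 10:30 = 10:38 AM on Apr 6.

10:38 AM on Apr 6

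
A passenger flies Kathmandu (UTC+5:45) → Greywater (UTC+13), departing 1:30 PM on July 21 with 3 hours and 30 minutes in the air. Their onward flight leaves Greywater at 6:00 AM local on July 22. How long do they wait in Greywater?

Convert departure to UTC: 1:30 PM − 5:45 = 7:45 AM UTC on Jul 21.
Add 3 hours 30 minutes flight time → 11:15 AM UTC.
Greywater is UTC+13:00, so local arrival = 11:15 AM + 13:00 = 12:15 AM on Jul 22.
Layover = 6:00 AM − 12:15 AM = 5 hours 45 minutes.

5 hours 45 minutes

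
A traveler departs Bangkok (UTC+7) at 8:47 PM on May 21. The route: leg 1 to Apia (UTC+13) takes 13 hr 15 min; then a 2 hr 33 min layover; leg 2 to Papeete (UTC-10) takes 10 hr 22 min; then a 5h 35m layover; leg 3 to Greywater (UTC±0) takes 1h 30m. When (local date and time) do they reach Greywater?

Convert departure to UTC: 8:47 PM − 7:00 = 1:47 PM UTC on May 21.
Add 13 hours and 15 minutes leg 1 → 3:02 AM UTC (May 22).
Add 2 hours and 33 minutes layover in Apia → 5:35 AM UTC.
Add 10 hours and 22 minutes leg 2 → 3:57 PM UTC.
Add 5 hours and 35 minutes layover in Papeete → 9:32 PM UTC.
Add 1 hour and 30 minutes leg 3 → 11:02 PM UTC.
Greywater is UTC+0, so local arrival is the same: 11:02 PM on May 22.

11:02 PM on May 22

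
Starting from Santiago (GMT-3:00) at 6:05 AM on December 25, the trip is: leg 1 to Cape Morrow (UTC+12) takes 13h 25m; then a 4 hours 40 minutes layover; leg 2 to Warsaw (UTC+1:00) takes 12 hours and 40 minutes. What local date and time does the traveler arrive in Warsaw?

4:50 PM on Dec 26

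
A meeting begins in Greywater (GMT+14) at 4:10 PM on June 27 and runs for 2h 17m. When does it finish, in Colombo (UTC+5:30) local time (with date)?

Convert start to UTC: 4:10 PM − 14:00 = 2:10 AM UTC on Jun 27.
Add 2 hours and 17 minutes duration → 4:27 AM UTC.
Colombo is UTC+5:30, so local end time = 4:27 AM + 5:30 = 9:57 AM on Jun 27.

9:57 AM on June 27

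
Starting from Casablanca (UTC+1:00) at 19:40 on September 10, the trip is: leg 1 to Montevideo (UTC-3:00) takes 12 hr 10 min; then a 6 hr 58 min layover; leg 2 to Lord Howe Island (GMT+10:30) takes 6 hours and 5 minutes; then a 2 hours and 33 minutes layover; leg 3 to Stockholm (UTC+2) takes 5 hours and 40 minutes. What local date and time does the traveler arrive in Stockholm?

06:06 on Sep 12

Convert departure to UTC: 19:40 − 1:00 = 18:40 UTC on Sep 10.
Add 12 hours 10 minutes leg 1 → 06:50 UTC (Sep 11).
Add 6 hours and 58 minutes layover in Montevideo → 13:48 UTC.
Add 6 hours 5 minutes leg 2 → 19:53 UTC.
Add 2 hours 33 minutes layover in Lord Howe Island → 22:26 UTC.
Add 5 hours 40 minutes leg 3 → 04:06 UTC (Sep 12).
Stockholm is UTC+2:00, so local arrival = 04:06 + 2:00 = 06:06 on Sep 12.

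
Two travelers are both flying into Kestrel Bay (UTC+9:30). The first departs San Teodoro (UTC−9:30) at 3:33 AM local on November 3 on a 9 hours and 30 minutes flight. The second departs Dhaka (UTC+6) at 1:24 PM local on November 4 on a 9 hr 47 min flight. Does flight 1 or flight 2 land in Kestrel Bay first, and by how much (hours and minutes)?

Flight 1 in UTC: 3:33 AM + 9:30 = 1:03 PM on Nov 3.
+9 hours 30 minutes → arrive 10:33 PM UTC on Nov 3.
Flight 2 in UTC: 1:24 PM − 6:00 = 7:24 AM on Nov 4.
+9 hours 47 minutes → arrive 5:11 PM UTC on Nov 4.
Flight 1 lands earlier by 18 hours 38 minutes.

the first, by 18 hours 38 minutes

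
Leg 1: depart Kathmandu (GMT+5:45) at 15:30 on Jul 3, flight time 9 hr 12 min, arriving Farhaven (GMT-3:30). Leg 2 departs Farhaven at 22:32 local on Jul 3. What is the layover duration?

7 hours 5 minutes

Convert departure to UTC: 15:30 − 5:45 = 09:45 UTC on Jul 3.
Add 9 hours 12 minutes flight time → 18:57 UTC.
Farhaven is UTC−3:30, so local arrival = 18:57 − 3:30 = 15:27 on Jul 3.
Layover = 22:32 − 15:27 = 7 hours 5 minutes.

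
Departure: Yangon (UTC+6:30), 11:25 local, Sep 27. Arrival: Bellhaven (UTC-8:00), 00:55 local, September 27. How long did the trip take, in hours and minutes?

4 hours

Departure in UTC: 11:25 − 6:30 = 04:55 on Sep 27.
Arrival in UTC: 00:55 + 8:00 = 08:55 on Sep 27.
Elapsed = 08:55 − 04:55 = 4 hours.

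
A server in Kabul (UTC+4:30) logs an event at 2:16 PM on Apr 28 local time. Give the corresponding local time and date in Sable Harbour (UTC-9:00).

12:46 AM on Apr 28

Sable Harbour is 13:30 behind Kabul.
Shift by the zone difference: 2:16 PM − 13:30 = 12:46 AM on Apr 28 in Sable Harbour.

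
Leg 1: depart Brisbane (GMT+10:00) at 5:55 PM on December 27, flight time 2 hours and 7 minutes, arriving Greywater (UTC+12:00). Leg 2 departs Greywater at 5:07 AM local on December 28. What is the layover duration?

7 hours 5 minutes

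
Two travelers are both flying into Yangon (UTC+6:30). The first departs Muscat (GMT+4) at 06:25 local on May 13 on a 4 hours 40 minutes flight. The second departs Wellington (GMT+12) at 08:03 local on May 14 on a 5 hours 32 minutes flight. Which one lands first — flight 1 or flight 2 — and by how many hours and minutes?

Flight 1 in UTC: 06:25 − 4:00 = 02:25 on May 13.
+4 hours and 40 minutes → arrive 07:05 UTC on May 13.
Flight 2 in UTC: 08:03 − 12:00 = 20:03 on May 13.
+5 hours 32 minutes → arrive 01:35 UTC on May 14.
Flight 1 lands earlier by 18 hours 30 minutes.

the first, by 18 hours 30 minutes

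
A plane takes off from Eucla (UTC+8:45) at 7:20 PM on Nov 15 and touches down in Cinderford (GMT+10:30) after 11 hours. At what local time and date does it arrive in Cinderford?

8:05 AM on November 16

Convert departure to UTC: 7:20 PM − 8:45 = 10:35 AM UTC on Nov 15.
Add 11 hours travel time → 9:35 PM UTC.
Cinderford is UTC+10:30, so local arrival = 9:35 PM + 10:30 = 8:05 AM on Nov 16.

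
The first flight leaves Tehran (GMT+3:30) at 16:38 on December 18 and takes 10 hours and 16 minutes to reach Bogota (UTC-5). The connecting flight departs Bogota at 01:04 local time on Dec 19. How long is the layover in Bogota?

Convert departure to UTC: 16:38 − 3:30 = 13:08 UTC on Dec 18.
Add 10 hours and 16 minutes flight time → 23:24 UTC.
Bogota is UTC−5:00, so local arrival = 23:24 − 5:00 = 18:24 on Dec 18.
Layover = 01:04 − 18:24 (+1 day) = 6 hours 40 minutes.

6 hours 40 minutes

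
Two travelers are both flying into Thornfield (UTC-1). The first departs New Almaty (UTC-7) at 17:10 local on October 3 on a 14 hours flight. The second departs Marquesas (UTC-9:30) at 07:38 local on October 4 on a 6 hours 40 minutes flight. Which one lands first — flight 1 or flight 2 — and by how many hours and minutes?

the first, by 9 hours 38 minutes

Flight 1 in UTC: 17:10 + 7:00 = 00:10 on Oct 4.
+14 hours → arrive 14:10 UTC on Oct 4.
Flight 2 in UTC: 07:38 + 9:30 = 17:08 on Oct 4.
+6 hours and 40 minutes → arrive 23:48 UTC on Oct 4.
Flight 1 lands earlier by 9 hours 38 minutes.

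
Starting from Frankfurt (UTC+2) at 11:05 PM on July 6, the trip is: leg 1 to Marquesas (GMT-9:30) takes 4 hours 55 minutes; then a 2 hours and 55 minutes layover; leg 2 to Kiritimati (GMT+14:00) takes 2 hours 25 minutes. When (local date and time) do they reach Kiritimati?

9:20 PM on Jul 7

Convert departure to UTC: 11:05 PM − 2:00 = 9:05 PM UTC on Jul 6.
Add 4 hours 55 minutes leg 1 → 2:00 AM UTC (Jul 7).
Add 2 hours 55 minutes layover in Marquesas → 4:55 AM UTC.
Add 2 hours and 25 minutes leg 2 → 7:20 AM UTC.
Kiritimati is UTC+14:00, so local arrival = 7:20 AM + 14:00 = 9:20 PM on Jul 7.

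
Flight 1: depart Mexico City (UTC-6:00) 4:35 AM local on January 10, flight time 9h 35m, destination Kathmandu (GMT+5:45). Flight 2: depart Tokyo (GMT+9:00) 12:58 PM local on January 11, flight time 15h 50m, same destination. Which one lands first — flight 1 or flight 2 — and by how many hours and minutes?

the first, by 23 hours 38 minutes

Flight 1 in UTC: 4:35 AM + 6:00 = 10:35 AM on Jan 10.
+9 hours 35 minutes → arrive 8:10 PM UTC on Jan 10.
Flight 2 in UTC: 12:58 PM − 9:00 = 3:58 AM on Jan 11.
+15 hours 50 minutes → arrive 7:48 PM UTC on Jan 11.
Flight 1 lands earlier by 23 hours 38 minutes.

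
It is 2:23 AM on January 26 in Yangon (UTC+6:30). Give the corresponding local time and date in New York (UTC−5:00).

2:53 PM on January 25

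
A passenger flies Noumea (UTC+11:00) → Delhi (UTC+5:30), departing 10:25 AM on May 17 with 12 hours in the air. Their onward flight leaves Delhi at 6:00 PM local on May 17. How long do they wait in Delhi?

1 hour 5 minutes

Convert departure to UTC: 10:25 AM − 11:00 = 11:25 PM UTC on May 16.
Add 12 hours flight time → 11:25 AM UTC (May 17).
Delhi is UTC+5:30, so local arrival = 11:25 AM + 5:30 = 4:55 PM on May 17.
Layover = 6:00 PM − 4:55 PM = 1 hour 5 minutes.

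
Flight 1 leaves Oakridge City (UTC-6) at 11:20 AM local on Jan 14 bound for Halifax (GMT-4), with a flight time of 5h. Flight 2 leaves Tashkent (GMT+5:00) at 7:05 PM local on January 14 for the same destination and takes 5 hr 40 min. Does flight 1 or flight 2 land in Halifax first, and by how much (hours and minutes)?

Flight 1 in UTC: 11:20 AM + 6:00 = 5:20 PM on Jan 14.
+5 hours → arrive 10:20 PM UTC on Jan 14.
Flight 2 in UTC: 7:05 PM − 5:00 = 2:05 PM on Jan 14.
+5 hours and 40 minutes → arrive 7:45 PM UTC on Jan 14.
Flight 2 lands earlier by 2 hours 35 minutes.

the second, by 2 hours 35 minutes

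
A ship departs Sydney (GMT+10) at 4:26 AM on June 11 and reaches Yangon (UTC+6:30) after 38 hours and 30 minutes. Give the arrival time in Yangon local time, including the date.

3:26 PM on Jun 12

Convert departure to UTC: 4:26 AM − 10:00 = 6:26 PM UTC on Jun 10.
Add 38 hours and 30 minutes travel time → 8:56 AM UTC (Jun 12).
Yangon is UTC+6:30, so local arrival = 8:56 AM + 6:30 = 3:26 PM on Jun 12.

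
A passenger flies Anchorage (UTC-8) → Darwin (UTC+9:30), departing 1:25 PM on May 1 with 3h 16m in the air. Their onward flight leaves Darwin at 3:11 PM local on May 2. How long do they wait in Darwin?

Convert departure to UTC: 1:25 PM + 8:00 = 9:25 PM UTC on May 1.
Add 3 hours 16 minutes flight time → 12:41 AM UTC (May 2).
Darwin is UTC+9:30, so local arrival = 12:41 AM + 9:30 = 10:11 AM on May 2.
Layover = 3:11 PM − 10:11 AM = 5 hours.

5 hours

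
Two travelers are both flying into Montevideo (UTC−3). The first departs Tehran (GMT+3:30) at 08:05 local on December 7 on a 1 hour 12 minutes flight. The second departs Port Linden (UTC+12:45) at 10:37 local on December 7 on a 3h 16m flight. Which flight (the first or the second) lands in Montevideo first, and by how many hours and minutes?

Flight 1 in UTC: 08:05 − 3:30 = 04:35 on Dec 7.
+1 hour 12 minutes → arrive 05:47 UTC on Dec 7.
Flight 2 in UTC: 10:37 − 12:45 = 21:52 on Dec 6.
+3 hours 16 minutes → arrive 01:08 UTC on Dec 7.
Flight 2 lands earlier by 4 hours 39 minutes.

the second, by 4 hours 39 minutes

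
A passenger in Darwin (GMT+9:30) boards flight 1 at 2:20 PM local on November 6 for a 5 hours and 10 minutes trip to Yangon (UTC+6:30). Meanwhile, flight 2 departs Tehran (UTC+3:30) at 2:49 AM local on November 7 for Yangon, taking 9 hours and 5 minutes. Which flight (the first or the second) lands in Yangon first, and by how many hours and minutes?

Flight 1 in UTC: 2:20 PM − 9:30 = 4:50 AM on Nov 6.
+5 hours 10 minutes → arrive 10:00 AM UTC on Nov 6.
Flight 2 in UTC: 2:49 AM − 3:30 = 11:19 PM on Nov 6.
+9 hours 5 minutes → arrive 8:24 AM UTC on Nov 7.
Flight 1 lands earlier by 22 hours 24 minutes.

the first, by 22 hours 24 minutes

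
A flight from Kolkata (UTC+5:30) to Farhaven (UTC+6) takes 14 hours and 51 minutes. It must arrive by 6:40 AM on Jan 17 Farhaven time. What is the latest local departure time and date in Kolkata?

3:19 PM on Jan 16

Target arrival in UTC: 6:40 AM − 6:00 = 12:40 AM on Jan 17.
Subtract 14 hours and 51 minutes → departure 9:49 AM UTC on Jan 16.
Kolkata is UTC+5:30: 9:49 AM + 5:30 = 3:19 PM on Jan 16.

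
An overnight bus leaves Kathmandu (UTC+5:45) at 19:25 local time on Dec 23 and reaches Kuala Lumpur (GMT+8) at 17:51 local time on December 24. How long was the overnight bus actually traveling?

20 hours 11 minutes

Departure in UTC: 19:25 − 5:45 = 13:40 on Dec 23.
Arrival in UTC: 17:51 − 8:00 = 09:51 on Dec 24.
Elapsed = 09:51 − 13:40 (+1 day) = 20 hours 11 minutes.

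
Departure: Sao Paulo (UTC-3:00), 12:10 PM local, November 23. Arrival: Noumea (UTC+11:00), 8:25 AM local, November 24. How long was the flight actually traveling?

6 hours 15 minutes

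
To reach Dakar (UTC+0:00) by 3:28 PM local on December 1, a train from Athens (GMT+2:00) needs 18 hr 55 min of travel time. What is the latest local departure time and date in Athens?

10:33 PM on November 30

Target arrival is already UTC: 3:28 PM on Dec 1.
Subtract 18 hours 55 minutes → departure 8:33 PM UTC on Nov 30.
Athens is UTC+2:00: 8:33 PM + 2:00 = 10:33 PM on Nov 30.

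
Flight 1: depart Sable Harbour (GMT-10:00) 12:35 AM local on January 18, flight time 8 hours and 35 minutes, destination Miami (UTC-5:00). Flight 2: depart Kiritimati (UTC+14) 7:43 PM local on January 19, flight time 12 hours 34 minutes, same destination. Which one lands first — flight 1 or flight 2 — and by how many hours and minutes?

the first, by 23 hours 7 minutes

Flight 1 in UTC: 12:35 AM + 10:00 = 10:35 AM on Jan 18.
+8 hours and 35 minutes → arrive 7:10 PM UTC on Jan 18.
Flight 2 in UTC: 7:43 PM − 14:00 = 5:43 AM on Jan 19.
+12 hours and 34 minutes → arrive 6:17 PM UTC on Jan 19.
Flight 1 lands earlier by 23 hours 7 minutes.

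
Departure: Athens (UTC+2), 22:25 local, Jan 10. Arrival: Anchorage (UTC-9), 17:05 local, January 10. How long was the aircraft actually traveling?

5 hours 40 minutes

Departure in UTC: 22:25 − 2:00 = 20:25 on Jan 10.
Arrival in UTC: 17:05 + 9:00 = 02:05 on Jan 11.
Elapsed = 02:05 − 20:25 (+1 day) = 5 hours 40 minutes.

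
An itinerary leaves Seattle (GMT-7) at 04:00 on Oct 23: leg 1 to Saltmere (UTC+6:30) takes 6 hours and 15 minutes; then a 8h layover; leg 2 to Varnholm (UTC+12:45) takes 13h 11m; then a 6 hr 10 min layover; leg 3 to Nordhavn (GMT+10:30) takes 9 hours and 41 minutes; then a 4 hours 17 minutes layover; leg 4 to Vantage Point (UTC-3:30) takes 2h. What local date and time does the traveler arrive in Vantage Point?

09:04 on Oct 25

Convert departure to UTC: 04:00 + 7:00 = 11:00 UTC on Oct 23.
Add 6 hours and 15 minutes leg 1 → 17:15 UTC.
Add 8 hours layover in Saltmere → 01:15 UTC (Oct 24).
Add 13 hours and 11 minutes leg 2 → 14:26 UTC.
Add 6 hours 10 minutes layover in Varnholm → 20:36 UTC.
Add 9 hours and 41 minutes leg 3 → 06:17 UTC (Oct 25).
Add 4 hours and 17 minutes layover in Nordhavn → 10:34 UTC.
Add 2 hours leg 4 → 12:34 UTC.
Vantage Point is UTC−3:30, so local arrival = 12:34 − 3:30 = 09:04 on Oct 25.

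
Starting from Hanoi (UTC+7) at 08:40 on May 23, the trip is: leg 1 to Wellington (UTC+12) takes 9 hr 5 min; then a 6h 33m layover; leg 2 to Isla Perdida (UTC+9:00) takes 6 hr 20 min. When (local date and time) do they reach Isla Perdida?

08:38 on May 24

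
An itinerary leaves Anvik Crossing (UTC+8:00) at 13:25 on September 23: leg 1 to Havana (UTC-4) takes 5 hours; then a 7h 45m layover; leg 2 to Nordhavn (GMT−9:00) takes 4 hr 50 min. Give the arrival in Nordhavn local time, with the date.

Convert departure to UTC: 13:25 − 8:00 = 05:25 UTC on Sep 23.
Add 5 hours leg 1 → 10:25 UTC.
Add 7 hours and 45 minutes layover in Havana → 18:10 UTC.
Add 4 hours and 50 minutes leg 2 → 23:00 UTC.
Nordhavn is UTC−9:00, so local arrival = 23:00 − 9:00 = 14:00 on Sep 23.

14:00 on September 23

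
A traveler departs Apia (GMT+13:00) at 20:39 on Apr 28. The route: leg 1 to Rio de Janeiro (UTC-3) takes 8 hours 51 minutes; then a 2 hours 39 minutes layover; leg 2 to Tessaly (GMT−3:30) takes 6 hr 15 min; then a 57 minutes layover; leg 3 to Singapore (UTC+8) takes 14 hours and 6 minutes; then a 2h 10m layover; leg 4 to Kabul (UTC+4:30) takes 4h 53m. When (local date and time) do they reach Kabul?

Convert departure to UTC: 20:39 − 13:00 = 07:39 UTC on Apr 28.
Add 8 hours 51 minutes leg 1 → 16:30 UTC.
Add 2 hours 39 minutes layover in Rio de Janeiro → 19:09 UTC.
Add 6 hours and 15 minutes leg 2 → 01:24 UTC (Apr 29).
Add 57 minutes layover in Tessaly → 02:21 UTC.
Add 14 hours 6 minutes leg 3 → 16:27 UTC.
Add 2 hours and 10 minutes layover in Singapore → 18:37 UTC.
Add 4 hours and 53 minutes leg 4 → 23:30 UTC.
Kabul is UTC+4:30, so local arrival = 23:30 + 4:30 = 04:00 on Apr 30.

04:00 on April 30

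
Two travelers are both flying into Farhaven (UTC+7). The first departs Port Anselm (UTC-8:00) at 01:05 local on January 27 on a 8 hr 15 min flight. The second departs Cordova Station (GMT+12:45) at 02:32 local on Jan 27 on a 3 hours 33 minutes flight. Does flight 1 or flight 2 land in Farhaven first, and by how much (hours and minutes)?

Flight 1 in UTC: 01:05 + 8:00 = 09:05 on Jan 27.
+8 hours and 15 minutes → arrive 17:20 UTC on Jan 27.
Flight 2 in UTC: 02:32 − 12:45 = 13:47 on Jan 26.
+3 hours and 33 minutes → arrive 17:20 UTC on Jan 26.
Flight 2 lands earlier by 24 hours.

the second, by 24 hours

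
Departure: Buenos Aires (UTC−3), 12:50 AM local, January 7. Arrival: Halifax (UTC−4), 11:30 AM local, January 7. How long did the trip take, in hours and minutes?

11 hours 40 minutes

Departure in UTC: 12:50 AM + 3:00 = 3:50 AM on Jan 7.
Arrival in UTC: 11:30 AM + 4:00 = 3:30 PM on Jan 7.
Elapsed = 3:30 PM − 3:50 AM = 11 hours 40 minutes.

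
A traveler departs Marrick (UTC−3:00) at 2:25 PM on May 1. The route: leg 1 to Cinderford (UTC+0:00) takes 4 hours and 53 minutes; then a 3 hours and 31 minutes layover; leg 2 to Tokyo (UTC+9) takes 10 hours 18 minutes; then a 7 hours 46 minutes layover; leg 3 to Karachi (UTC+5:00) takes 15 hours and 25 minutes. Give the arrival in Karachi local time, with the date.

Convert departure to UTC: 2:25 PM + 3:00 = 5:25 PM UTC on May 1.
Add 4 hours and 53 minutes leg 1 → 10:18 PM UTC.
Add 3 hours 31 minutes layover in Cinderford → 1:49 AM UTC (May 2).
Add 10 hours and 18 minutes leg 2 → 12:07 PM UTC.
Add 7 hours 46 minutes layover in Tokyo → 7:53 PM UTC.
Add 15 hours 25 minutes leg 3 → 11:18 AM UTC (May 3).
Karachi is UTC+5:00, so local arrival = 11:18 AM + 5:00 = 4:18 PM on May 3.

4:18 PM on May 3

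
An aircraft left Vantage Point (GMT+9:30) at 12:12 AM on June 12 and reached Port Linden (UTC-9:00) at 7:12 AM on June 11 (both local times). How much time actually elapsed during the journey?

1 hour 30 minutes

Departure in UTC: 12:12 AM − 9:30 = 2:42 PM on Jun 11.
Arrival in UTC: 7:12 AM + 9:00 = 4:12 PM on Jun 11.
Elapsed = 4:12 PM − 2:42 PM = 1 hour 30 minutes.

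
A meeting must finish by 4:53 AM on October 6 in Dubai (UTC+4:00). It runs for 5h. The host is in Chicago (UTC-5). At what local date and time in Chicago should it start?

2:53 PM on October 5

Target end time in UTC: 4:53 AM − 4:00 = 12:53 AM on Oct 6.
Subtract 5 hours → start 7:53 PM UTC on Oct 5.
Chicago is UTC−5:00: 7:53 PM − 5:00 = 2:53 PM on Oct 5.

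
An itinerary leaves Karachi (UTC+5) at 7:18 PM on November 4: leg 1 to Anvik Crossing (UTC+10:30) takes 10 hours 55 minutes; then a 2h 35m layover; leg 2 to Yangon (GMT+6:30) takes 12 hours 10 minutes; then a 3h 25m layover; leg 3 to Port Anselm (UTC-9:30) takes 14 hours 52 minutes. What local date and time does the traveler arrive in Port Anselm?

12:45 AM on Nov 6

Convert departure to UTC: 7:18 PM − 5:00 = 2:18 PM UTC on Nov 4.
Add 10 hours and 55 minutes leg 1 → 1:13 AM UTC (Nov 5).
Add 2 hours 35 minutes layover in Anvik Crossing → 3:48 AM UTC.
Add 12 hours and 10 minutes leg 2 → 3:58 PM UTC.
Add 3 hours 25 minutes layover in Yangon → 7:23 PM UTC.
Add 14 hours 52 minutes leg 3 → 10:15 AM UTC (Nov 6).
Port Anselm is UTC−9:30, so local arrival = 10:15 AM − 9:30 = 12:45 AM on Nov 6.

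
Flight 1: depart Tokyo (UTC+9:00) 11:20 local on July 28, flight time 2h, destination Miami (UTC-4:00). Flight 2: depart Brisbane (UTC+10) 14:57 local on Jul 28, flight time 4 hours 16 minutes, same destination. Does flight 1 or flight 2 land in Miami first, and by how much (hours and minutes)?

the first, by 4 hours 53 minutes

Flight 1 in UTC: 11:20 − 9:00 = 02:20 on Jul 28.
+2 hours → arrive 04:20 UTC on Jul 28.
Flight 2 in UTC: 14:57 − 10:00 = 04:57 on Jul 28.
+4 hours 16 minutes → arrive 09:13 UTC on Jul 28.
Flight 1 lands earlier by 4 hours 53 minutes.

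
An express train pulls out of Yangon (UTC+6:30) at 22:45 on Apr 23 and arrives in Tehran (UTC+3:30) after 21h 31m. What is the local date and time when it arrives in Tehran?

17:16 on April 24

Convert departure to UTC: 22:45 − 6:30 = 16:15 UTC on Apr 23.
Add 21 hours and 31 minutes travel time → 13:46 UTC (Apr 24).
Tehran is UTC+3:30, so local arrival = 13:46 + 3:30 = 17:16 on Apr 24.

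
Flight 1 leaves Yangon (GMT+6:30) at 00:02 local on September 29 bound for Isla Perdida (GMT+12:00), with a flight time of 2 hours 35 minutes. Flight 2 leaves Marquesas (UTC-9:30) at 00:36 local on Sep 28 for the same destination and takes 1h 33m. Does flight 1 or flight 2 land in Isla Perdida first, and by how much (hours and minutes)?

the second, by 8 hours 28 minutes

Flight 1 in UTC: 00:02 − 6:30 = 17:32 on Sep 28.
+2 hours 35 minutes → arrive 20:07 UTC on Sep 28.
Flight 2 in UTC: 00:36 + 9:30 = 10:06 on Sep 28.
+1 hour and 33 minutes → arrive 11:39 UTC on Sep 28.
Flight 2 lands earlier by 8 hours 28 minutes.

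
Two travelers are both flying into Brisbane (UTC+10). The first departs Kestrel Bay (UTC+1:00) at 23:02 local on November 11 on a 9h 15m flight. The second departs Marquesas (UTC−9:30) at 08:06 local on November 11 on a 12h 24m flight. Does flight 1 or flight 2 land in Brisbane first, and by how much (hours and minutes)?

the second, by 1 hour 17 minutes

Flight 1 in UTC: 23:02 − 1:00 = 22:02 on Nov 11.
+9 hours 15 minutes → arrive 07:17 UTC on Nov 12.
Flight 2 in UTC: 08:06 + 9:30 = 17:36 on Nov 11.
+12 hours and 24 minutes → arrive 06:00 UTC on Nov 12.
Flight 2 lands earlier by 1 hour 17 minutes.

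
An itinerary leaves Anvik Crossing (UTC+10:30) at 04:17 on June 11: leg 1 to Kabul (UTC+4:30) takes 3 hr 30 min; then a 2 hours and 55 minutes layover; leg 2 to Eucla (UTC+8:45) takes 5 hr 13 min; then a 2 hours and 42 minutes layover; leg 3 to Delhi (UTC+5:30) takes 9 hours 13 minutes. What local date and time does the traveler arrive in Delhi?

22:50 on June 11

Convert departure to UTC: 04:17 − 10:30 = 17:47 UTC on Jun 10.
Add 3 hours 30 minutes leg 1 → 21:17 UTC.
Add 2 hours and 55 minutes layover in Kabul → 00:12 UTC (Jun 11).
Add 5 hours 13 minutes leg 2 → 05:25 UTC.
Add 2 hours and 42 minutes layover in Eucla → 08:07 UTC.
Add 9 hours and 13 minutes leg 3 → 17:20 UTC.
Delhi is UTC+5:30, so local arrival = 17:20 + 5:30 = 22:50 on Jun 11.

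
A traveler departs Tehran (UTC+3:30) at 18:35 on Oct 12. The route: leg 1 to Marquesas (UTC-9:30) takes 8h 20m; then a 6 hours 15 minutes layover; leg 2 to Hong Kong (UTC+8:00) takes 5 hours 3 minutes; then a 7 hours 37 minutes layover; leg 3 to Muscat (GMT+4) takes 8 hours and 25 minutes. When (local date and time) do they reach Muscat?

Convert departure to UTC: 18:35 − 3:30 = 15:05 UTC on Oct 12.
Add 8 hours 20 minutes leg 1 → 23:25 UTC.
Add 6 hours 15 minutes layover in Marquesas → 05:40 UTC (Oct 13).
Add 5 hours and 3 minutes leg 2 → 10:43 UTC.
Add 7 hours and 37 minutes layover in Hong Kong → 18:20 UTC.
Add 8 hours 25 minutes leg 3 → 02:45 UTC (Oct 14).
Muscat is UTC+4:00, so local arrival = 02:45 + 4:00 = 06:45 on Oct 14.

06:45 on Oct 14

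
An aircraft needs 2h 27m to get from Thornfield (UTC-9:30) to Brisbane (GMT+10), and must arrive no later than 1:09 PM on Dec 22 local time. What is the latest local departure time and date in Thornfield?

3:12 PM on December 21

Target arrival in UTC: 1:09 PM − 10:00 = 3:09 AM on Dec 22.
Subtract 2 hours and 27 minutes → departure 12:42 AM UTC on Dec 22.
Thornfield is UTC−9:30: 12:42 AM − 9:30 = 3:12 PM on Dec 21.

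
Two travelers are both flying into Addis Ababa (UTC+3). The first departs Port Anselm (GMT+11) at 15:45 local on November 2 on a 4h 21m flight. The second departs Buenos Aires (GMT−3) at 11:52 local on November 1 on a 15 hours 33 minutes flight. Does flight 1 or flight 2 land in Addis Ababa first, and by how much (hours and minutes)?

the second, by 2 hours 41 minutes

Flight 1 in UTC: 15:45 − 11:00 = 04:45 on Nov 2.
+4 hours and 21 minutes → arrive 09:06 UTC on Nov 2.
Flight 2 in UTC: 11:52 + 3:00 = 14:52 on Nov 1.
+15 hours and 33 minutes → arrive 06:25 UTC on Nov 2.
Flight 2 lands earlier by 2 hours 41 minutes.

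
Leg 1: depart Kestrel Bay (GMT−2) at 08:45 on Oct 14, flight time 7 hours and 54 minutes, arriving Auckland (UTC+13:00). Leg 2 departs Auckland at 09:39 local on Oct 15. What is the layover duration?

Convert departure to UTC: 08:45 + 2:00 = 10:45 UTC on Oct 14.
Add 7 hours and 54 minutes flight time → 18:39 UTC.
Auckland is UTC+13:00, so local arrival = 18:39 + 13:00 = 07:39 on Oct 15.
Layover = 09:39 − 07:39 = 2 hours.

2 hours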